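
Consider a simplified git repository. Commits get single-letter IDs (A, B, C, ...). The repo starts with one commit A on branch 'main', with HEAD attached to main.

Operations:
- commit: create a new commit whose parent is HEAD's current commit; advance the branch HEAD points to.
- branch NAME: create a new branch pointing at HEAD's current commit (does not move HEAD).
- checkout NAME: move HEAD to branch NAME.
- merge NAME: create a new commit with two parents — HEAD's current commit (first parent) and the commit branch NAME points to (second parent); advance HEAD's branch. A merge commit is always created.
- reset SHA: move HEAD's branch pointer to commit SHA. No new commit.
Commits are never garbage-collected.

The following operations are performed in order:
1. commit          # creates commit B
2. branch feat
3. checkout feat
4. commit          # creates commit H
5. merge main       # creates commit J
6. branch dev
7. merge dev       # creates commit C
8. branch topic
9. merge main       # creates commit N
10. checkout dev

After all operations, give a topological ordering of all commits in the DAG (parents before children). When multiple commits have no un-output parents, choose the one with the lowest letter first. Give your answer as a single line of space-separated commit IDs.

Answer: A B H J C N

Derivation:
After op 1 (commit): HEAD=main@B [main=B]
After op 2 (branch): HEAD=main@B [feat=B main=B]
After op 3 (checkout): HEAD=feat@B [feat=B main=B]
After op 4 (commit): HEAD=feat@H [feat=H main=B]
After op 5 (merge): HEAD=feat@J [feat=J main=B]
After op 6 (branch): HEAD=feat@J [dev=J feat=J main=B]
After op 7 (merge): HEAD=feat@C [dev=J feat=C main=B]
After op 8 (branch): HEAD=feat@C [dev=J feat=C main=B topic=C]
After op 9 (merge): HEAD=feat@N [dev=J feat=N main=B topic=C]
After op 10 (checkout): HEAD=dev@J [dev=J feat=N main=B topic=C]
commit A: parents=[]
commit B: parents=['A']
commit C: parents=['J', 'J']
commit H: parents=['B']
commit J: parents=['H', 'B']
commit N: parents=['C', 'B']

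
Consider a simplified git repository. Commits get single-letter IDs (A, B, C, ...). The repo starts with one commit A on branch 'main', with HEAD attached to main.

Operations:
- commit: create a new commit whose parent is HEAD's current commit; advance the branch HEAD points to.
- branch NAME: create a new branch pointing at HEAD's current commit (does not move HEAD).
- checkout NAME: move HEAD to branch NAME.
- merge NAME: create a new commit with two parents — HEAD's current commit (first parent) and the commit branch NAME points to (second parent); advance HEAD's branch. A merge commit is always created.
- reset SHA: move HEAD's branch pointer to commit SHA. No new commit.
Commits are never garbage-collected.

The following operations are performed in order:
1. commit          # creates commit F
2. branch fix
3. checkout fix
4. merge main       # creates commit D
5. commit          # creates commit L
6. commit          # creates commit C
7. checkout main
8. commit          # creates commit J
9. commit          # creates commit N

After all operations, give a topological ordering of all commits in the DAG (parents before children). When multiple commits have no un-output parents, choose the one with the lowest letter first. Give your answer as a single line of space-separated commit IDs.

Answer: A F D J L C N

Derivation:
After op 1 (commit): HEAD=main@F [main=F]
After op 2 (branch): HEAD=main@F [fix=F main=F]
After op 3 (checkout): HEAD=fix@F [fix=F main=F]
After op 4 (merge): HEAD=fix@D [fix=D main=F]
After op 5 (commit): HEAD=fix@L [fix=L main=F]
After op 6 (commit): HEAD=fix@C [fix=C main=F]
After op 7 (checkout): HEAD=main@F [fix=C main=F]
After op 8 (commit): HEAD=main@J [fix=C main=J]
After op 9 (commit): HEAD=main@N [fix=C main=N]
commit A: parents=[]
commit C: parents=['L']
commit D: parents=['F', 'F']
commit F: parents=['A']
commit J: parents=['F']
commit L: parents=['D']
commit N: parents=['J']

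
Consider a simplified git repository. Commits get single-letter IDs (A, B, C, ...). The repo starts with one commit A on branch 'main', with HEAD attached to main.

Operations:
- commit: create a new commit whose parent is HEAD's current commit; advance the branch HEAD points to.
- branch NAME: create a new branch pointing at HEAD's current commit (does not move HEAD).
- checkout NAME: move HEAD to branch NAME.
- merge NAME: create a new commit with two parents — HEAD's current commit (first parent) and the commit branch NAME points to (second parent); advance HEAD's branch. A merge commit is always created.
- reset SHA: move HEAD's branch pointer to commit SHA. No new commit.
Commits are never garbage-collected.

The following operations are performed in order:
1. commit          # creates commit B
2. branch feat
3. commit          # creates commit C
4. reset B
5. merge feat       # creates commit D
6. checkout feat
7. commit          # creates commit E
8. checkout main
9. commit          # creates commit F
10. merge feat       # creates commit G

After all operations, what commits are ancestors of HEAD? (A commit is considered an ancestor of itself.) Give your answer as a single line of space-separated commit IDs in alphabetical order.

After op 1 (commit): HEAD=main@B [main=B]
After op 2 (branch): HEAD=main@B [feat=B main=B]
After op 3 (commit): HEAD=main@C [feat=B main=C]
After op 4 (reset): HEAD=main@B [feat=B main=B]
After op 5 (merge): HEAD=main@D [feat=B main=D]
After op 6 (checkout): HEAD=feat@B [feat=B main=D]
After op 7 (commit): HEAD=feat@E [feat=E main=D]
After op 8 (checkout): HEAD=main@D [feat=E main=D]
After op 9 (commit): HEAD=main@F [feat=E main=F]
After op 10 (merge): HEAD=main@G [feat=E main=G]

Answer: A B D E F G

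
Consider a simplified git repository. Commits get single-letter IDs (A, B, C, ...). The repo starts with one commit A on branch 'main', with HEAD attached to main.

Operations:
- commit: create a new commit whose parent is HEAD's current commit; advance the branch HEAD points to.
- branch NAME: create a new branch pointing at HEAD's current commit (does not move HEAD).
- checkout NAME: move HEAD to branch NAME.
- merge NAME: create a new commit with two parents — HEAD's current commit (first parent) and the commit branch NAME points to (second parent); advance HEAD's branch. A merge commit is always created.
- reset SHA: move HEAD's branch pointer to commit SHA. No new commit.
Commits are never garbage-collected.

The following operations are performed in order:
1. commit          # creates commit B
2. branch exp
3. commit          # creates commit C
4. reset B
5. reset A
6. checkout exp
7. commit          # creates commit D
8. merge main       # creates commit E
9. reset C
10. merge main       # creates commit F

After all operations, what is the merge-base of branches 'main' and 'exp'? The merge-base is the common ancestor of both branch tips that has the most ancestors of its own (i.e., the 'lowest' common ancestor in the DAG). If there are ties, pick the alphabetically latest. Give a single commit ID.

Answer: A

Derivation:
After op 1 (commit): HEAD=main@B [main=B]
After op 2 (branch): HEAD=main@B [exp=B main=B]
After op 3 (commit): HEAD=main@C [exp=B main=C]
After op 4 (reset): HEAD=main@B [exp=B main=B]
After op 5 (reset): HEAD=main@A [exp=B main=A]
After op 6 (checkout): HEAD=exp@B [exp=B main=A]
After op 7 (commit): HEAD=exp@D [exp=D main=A]
After op 8 (merge): HEAD=exp@E [exp=E main=A]
After op 9 (reset): HEAD=exp@C [exp=C main=A]
After op 10 (merge): HEAD=exp@F [exp=F main=A]
ancestors(main=A): ['A']
ancestors(exp=F): ['A', 'B', 'C', 'F']
common: ['A']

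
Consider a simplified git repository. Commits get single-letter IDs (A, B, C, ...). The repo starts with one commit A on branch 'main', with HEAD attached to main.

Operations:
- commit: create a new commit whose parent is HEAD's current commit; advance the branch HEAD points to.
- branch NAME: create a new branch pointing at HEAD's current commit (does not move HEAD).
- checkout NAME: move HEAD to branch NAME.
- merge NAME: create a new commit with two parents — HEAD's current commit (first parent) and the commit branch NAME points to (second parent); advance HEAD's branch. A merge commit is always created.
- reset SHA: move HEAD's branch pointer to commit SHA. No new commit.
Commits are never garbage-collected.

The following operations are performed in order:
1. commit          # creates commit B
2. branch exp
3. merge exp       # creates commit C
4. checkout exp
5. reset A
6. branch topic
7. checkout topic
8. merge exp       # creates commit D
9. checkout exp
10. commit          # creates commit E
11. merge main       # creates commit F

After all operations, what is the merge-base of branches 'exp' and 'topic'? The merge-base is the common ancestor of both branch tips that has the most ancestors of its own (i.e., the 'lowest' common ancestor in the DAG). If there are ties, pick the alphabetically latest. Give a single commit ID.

After op 1 (commit): HEAD=main@B [main=B]
After op 2 (branch): HEAD=main@B [exp=B main=B]
After op 3 (merge): HEAD=main@C [exp=B main=C]
After op 4 (checkout): HEAD=exp@B [exp=B main=C]
After op 5 (reset): HEAD=exp@A [exp=A main=C]
After op 6 (branch): HEAD=exp@A [exp=A main=C topic=A]
After op 7 (checkout): HEAD=topic@A [exp=A main=C topic=A]
After op 8 (merge): HEAD=topic@D [exp=A main=C topic=D]
After op 9 (checkout): HEAD=exp@A [exp=A main=C topic=D]
After op 10 (commit): HEAD=exp@E [exp=E main=C topic=D]
After op 11 (merge): HEAD=exp@F [exp=F main=C topic=D]
ancestors(exp=F): ['A', 'B', 'C', 'E', 'F']
ancestors(topic=D): ['A', 'D']
common: ['A']

Answer: A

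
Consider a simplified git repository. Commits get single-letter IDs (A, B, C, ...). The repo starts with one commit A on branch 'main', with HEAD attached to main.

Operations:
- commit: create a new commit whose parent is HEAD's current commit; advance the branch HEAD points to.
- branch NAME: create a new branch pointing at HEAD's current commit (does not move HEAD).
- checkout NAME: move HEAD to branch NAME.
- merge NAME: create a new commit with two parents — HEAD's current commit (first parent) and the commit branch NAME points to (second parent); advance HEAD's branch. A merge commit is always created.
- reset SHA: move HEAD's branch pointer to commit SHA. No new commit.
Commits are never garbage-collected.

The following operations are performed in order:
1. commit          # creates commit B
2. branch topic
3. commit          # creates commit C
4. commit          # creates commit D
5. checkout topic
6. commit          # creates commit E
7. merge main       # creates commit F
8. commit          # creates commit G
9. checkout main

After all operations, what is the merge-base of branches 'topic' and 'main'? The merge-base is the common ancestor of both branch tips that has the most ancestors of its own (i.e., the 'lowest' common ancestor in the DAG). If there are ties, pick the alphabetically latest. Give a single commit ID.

Answer: D

Derivation:
After op 1 (commit): HEAD=main@B [main=B]
After op 2 (branch): HEAD=main@B [main=B topic=B]
After op 3 (commit): HEAD=main@C [main=C topic=B]
After op 4 (commit): HEAD=main@D [main=D topic=B]
After op 5 (checkout): HEAD=topic@B [main=D topic=B]
After op 6 (commit): HEAD=topic@E [main=D topic=E]
After op 7 (merge): HEAD=topic@F [main=D topic=F]
After op 8 (commit): HEAD=topic@G [main=D topic=G]
After op 9 (checkout): HEAD=main@D [main=D topic=G]
ancestors(topic=G): ['A', 'B', 'C', 'D', 'E', 'F', 'G']
ancestors(main=D): ['A', 'B', 'C', 'D']
common: ['A', 'B', 'C', 'D']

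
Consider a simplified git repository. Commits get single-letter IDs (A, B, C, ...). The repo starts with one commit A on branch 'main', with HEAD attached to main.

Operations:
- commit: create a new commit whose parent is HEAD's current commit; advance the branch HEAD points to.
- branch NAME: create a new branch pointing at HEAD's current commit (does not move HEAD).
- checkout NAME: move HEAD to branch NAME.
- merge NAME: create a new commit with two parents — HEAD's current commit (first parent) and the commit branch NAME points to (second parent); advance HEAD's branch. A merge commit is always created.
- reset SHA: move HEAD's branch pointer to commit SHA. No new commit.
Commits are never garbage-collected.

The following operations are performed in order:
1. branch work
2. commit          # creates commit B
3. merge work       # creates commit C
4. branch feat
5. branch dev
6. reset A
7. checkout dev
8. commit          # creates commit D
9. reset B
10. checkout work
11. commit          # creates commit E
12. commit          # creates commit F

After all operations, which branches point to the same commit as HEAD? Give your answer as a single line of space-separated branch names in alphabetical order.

After op 1 (branch): HEAD=main@A [main=A work=A]
After op 2 (commit): HEAD=main@B [main=B work=A]
After op 3 (merge): HEAD=main@C [main=C work=A]
After op 4 (branch): HEAD=main@C [feat=C main=C work=A]
After op 5 (branch): HEAD=main@C [dev=C feat=C main=C work=A]
After op 6 (reset): HEAD=main@A [dev=C feat=C main=A work=A]
After op 7 (checkout): HEAD=dev@C [dev=C feat=C main=A work=A]
After op 8 (commit): HEAD=dev@D [dev=D feat=C main=A work=A]
After op 9 (reset): HEAD=dev@B [dev=B feat=C main=A work=A]
After op 10 (checkout): HEAD=work@A [dev=B feat=C main=A work=A]
After op 11 (commit): HEAD=work@E [dev=B feat=C main=A work=E]
After op 12 (commit): HEAD=work@F [dev=B feat=C main=A work=F]

Answer: work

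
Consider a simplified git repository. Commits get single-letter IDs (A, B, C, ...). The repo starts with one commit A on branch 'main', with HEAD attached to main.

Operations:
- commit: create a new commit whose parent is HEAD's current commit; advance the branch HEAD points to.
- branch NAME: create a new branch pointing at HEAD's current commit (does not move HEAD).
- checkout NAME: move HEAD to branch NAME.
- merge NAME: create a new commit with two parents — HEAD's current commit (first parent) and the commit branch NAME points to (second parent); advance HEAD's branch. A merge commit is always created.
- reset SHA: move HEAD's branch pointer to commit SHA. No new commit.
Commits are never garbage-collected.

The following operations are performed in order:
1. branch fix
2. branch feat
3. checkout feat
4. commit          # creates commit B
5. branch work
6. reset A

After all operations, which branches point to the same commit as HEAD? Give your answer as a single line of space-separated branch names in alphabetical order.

After op 1 (branch): HEAD=main@A [fix=A main=A]
After op 2 (branch): HEAD=main@A [feat=A fix=A main=A]
After op 3 (checkout): HEAD=feat@A [feat=A fix=A main=A]
After op 4 (commit): HEAD=feat@B [feat=B fix=A main=A]
After op 5 (branch): HEAD=feat@B [feat=B fix=A main=A work=B]
After op 6 (reset): HEAD=feat@A [feat=A fix=A main=A work=B]

Answer: feat fix main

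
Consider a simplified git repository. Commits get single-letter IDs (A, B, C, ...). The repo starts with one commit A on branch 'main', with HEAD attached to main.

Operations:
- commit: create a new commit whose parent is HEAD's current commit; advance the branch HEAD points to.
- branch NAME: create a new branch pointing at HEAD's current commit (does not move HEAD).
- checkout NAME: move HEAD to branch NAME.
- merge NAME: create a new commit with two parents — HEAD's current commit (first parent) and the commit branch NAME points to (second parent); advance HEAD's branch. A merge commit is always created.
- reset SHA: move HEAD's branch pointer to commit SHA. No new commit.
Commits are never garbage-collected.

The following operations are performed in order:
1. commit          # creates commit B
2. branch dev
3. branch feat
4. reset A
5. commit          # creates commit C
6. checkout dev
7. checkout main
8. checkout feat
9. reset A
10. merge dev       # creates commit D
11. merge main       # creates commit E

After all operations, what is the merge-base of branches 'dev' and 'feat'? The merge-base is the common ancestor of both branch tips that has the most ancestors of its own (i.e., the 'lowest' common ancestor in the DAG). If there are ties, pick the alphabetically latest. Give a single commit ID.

After op 1 (commit): HEAD=main@B [main=B]
After op 2 (branch): HEAD=main@B [dev=B main=B]
After op 3 (branch): HEAD=main@B [dev=B feat=B main=B]
After op 4 (reset): HEAD=main@A [dev=B feat=B main=A]
After op 5 (commit): HEAD=main@C [dev=B feat=B main=C]
After op 6 (checkout): HEAD=dev@B [dev=B feat=B main=C]
After op 7 (checkout): HEAD=main@C [dev=B feat=B main=C]
After op 8 (checkout): HEAD=feat@B [dev=B feat=B main=C]
After op 9 (reset): HEAD=feat@A [dev=B feat=A main=C]
After op 10 (merge): HEAD=feat@D [dev=B feat=D main=C]
After op 11 (merge): HEAD=feat@E [dev=B feat=E main=C]
ancestors(dev=B): ['A', 'B']
ancestors(feat=E): ['A', 'B', 'C', 'D', 'E']
common: ['A', 'B']

Answer: B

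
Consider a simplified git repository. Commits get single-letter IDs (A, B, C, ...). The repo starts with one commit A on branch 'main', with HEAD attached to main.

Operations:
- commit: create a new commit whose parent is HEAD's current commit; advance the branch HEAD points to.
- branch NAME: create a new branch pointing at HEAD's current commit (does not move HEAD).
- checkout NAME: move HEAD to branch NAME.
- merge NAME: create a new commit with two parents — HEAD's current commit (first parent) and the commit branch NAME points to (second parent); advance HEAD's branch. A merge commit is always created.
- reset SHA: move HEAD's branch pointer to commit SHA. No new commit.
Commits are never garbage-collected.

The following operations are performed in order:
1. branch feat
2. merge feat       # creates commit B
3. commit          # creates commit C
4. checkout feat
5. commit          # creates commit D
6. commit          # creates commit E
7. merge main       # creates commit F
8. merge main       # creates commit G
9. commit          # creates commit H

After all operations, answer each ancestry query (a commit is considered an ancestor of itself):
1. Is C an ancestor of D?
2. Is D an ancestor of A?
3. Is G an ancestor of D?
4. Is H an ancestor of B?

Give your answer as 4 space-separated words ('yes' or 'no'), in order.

After op 1 (branch): HEAD=main@A [feat=A main=A]
After op 2 (merge): HEAD=main@B [feat=A main=B]
After op 3 (commit): HEAD=main@C [feat=A main=C]
After op 4 (checkout): HEAD=feat@A [feat=A main=C]
After op 5 (commit): HEAD=feat@D [feat=D main=C]
After op 6 (commit): HEAD=feat@E [feat=E main=C]
After op 7 (merge): HEAD=feat@F [feat=F main=C]
After op 8 (merge): HEAD=feat@G [feat=G main=C]
After op 9 (commit): HEAD=feat@H [feat=H main=C]
ancestors(D) = {A,D}; C in? no
ancestors(A) = {A}; D in? no
ancestors(D) = {A,D}; G in? no
ancestors(B) = {A,B}; H in? no

Answer: no no no no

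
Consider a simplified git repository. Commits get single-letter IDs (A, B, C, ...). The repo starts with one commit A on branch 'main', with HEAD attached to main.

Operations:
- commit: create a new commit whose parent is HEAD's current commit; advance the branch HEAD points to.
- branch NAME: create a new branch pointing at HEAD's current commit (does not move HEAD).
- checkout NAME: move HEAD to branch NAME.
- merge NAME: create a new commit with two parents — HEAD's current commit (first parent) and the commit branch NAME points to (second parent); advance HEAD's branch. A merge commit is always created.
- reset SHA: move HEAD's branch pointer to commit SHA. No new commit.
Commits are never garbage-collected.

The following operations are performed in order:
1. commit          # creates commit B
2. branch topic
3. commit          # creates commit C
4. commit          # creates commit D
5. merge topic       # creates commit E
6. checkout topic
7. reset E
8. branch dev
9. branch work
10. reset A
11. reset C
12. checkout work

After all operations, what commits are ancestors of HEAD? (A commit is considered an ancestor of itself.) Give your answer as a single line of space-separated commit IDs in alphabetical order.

After op 1 (commit): HEAD=main@B [main=B]
After op 2 (branch): HEAD=main@B [main=B topic=B]
After op 3 (commit): HEAD=main@C [main=C topic=B]
After op 4 (commit): HEAD=main@D [main=D topic=B]
After op 5 (merge): HEAD=main@E [main=E topic=B]
After op 6 (checkout): HEAD=topic@B [main=E topic=B]
After op 7 (reset): HEAD=topic@E [main=E topic=E]
After op 8 (branch): HEAD=topic@E [dev=E main=E topic=E]
After op 9 (branch): HEAD=topic@E [dev=E main=E topic=E work=E]
After op 10 (reset): HEAD=topic@A [dev=E main=E topic=A work=E]
After op 11 (reset): HEAD=topic@C [dev=E main=E topic=C work=E]
After op 12 (checkout): HEAD=work@E [dev=E main=E topic=C work=E]

Answer: A B C D E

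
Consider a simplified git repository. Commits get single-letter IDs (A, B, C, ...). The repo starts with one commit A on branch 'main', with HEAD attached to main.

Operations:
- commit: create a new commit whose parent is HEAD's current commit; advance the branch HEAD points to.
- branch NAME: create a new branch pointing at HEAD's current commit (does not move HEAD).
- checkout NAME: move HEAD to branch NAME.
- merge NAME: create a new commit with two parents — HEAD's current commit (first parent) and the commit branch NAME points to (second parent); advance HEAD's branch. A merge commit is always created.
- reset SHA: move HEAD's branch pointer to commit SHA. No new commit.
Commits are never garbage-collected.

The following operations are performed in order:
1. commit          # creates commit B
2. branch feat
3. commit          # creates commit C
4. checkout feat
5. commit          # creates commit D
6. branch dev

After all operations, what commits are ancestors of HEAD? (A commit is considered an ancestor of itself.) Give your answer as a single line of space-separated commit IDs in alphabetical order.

After op 1 (commit): HEAD=main@B [main=B]
After op 2 (branch): HEAD=main@B [feat=B main=B]
After op 3 (commit): HEAD=main@C [feat=B main=C]
After op 4 (checkout): HEAD=feat@B [feat=B main=C]
After op 5 (commit): HEAD=feat@D [feat=D main=C]
After op 6 (branch): HEAD=feat@D [dev=D feat=D main=C]

Answer: A B D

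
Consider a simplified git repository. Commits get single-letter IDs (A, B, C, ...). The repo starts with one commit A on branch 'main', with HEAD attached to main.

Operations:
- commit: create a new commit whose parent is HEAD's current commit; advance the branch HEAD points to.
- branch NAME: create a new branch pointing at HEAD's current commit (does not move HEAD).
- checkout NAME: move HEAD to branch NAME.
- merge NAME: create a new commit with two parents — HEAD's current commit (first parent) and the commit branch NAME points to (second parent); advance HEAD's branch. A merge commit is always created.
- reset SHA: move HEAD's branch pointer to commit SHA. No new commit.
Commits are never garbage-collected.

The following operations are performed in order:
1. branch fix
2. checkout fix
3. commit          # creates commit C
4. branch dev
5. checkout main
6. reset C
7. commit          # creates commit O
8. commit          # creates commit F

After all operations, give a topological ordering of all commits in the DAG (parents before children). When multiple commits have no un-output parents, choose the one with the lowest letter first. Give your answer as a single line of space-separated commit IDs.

Answer: A C O F

Derivation:
After op 1 (branch): HEAD=main@A [fix=A main=A]
After op 2 (checkout): HEAD=fix@A [fix=A main=A]
After op 3 (commit): HEAD=fix@C [fix=C main=A]
After op 4 (branch): HEAD=fix@C [dev=C fix=C main=A]
After op 5 (checkout): HEAD=main@A [dev=C fix=C main=A]
After op 6 (reset): HEAD=main@C [dev=C fix=C main=C]
After op 7 (commit): HEAD=main@O [dev=C fix=C main=O]
After op 8 (commit): HEAD=main@F [dev=C fix=C main=F]
commit A: parents=[]
commit C: parents=['A']
commit F: parents=['O']
commit O: parents=['C']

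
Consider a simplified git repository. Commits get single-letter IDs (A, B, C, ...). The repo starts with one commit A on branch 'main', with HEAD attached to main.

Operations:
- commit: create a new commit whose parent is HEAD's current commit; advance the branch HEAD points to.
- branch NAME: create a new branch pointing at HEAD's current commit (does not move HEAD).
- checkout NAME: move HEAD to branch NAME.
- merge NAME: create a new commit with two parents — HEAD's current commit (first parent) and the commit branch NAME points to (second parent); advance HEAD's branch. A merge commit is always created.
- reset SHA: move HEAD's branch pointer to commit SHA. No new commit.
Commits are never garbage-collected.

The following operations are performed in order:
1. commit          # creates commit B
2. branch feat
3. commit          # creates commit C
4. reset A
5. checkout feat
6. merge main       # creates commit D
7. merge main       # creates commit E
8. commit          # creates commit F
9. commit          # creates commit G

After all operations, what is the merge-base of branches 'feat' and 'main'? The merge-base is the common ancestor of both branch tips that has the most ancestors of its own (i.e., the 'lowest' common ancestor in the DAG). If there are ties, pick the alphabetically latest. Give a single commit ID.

After op 1 (commit): HEAD=main@B [main=B]
After op 2 (branch): HEAD=main@B [feat=B main=B]
After op 3 (commit): HEAD=main@C [feat=B main=C]
After op 4 (reset): HEAD=main@A [feat=B main=A]
After op 5 (checkout): HEAD=feat@B [feat=B main=A]
After op 6 (merge): HEAD=feat@D [feat=D main=A]
After op 7 (merge): HEAD=feat@E [feat=E main=A]
After op 8 (commit): HEAD=feat@F [feat=F main=A]
After op 9 (commit): HEAD=feat@G [feat=G main=A]
ancestors(feat=G): ['A', 'B', 'D', 'E', 'F', 'G']
ancestors(main=A): ['A']
common: ['A']

Answer: A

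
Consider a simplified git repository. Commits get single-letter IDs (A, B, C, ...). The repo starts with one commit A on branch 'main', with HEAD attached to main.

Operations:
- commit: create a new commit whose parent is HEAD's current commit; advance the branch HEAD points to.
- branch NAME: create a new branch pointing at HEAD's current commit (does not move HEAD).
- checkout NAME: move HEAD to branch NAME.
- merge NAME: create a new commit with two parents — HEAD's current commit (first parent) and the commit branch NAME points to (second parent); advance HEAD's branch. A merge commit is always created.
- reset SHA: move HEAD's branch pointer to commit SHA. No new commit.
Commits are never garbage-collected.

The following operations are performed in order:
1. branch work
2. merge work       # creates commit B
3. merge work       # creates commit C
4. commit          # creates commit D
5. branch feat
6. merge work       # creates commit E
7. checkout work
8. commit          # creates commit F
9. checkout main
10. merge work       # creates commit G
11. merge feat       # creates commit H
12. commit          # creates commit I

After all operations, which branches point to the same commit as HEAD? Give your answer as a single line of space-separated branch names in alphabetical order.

After op 1 (branch): HEAD=main@A [main=A work=A]
After op 2 (merge): HEAD=main@B [main=B work=A]
After op 3 (merge): HEAD=main@C [main=C work=A]
After op 4 (commit): HEAD=main@D [main=D work=A]
After op 5 (branch): HEAD=main@D [feat=D main=D work=A]
After op 6 (merge): HEAD=main@E [feat=D main=E work=A]
After op 7 (checkout): HEAD=work@A [feat=D main=E work=A]
After op 8 (commit): HEAD=work@F [feat=D main=E work=F]
After op 9 (checkout): HEAD=main@E [feat=D main=E work=F]
After op 10 (merge): HEAD=main@G [feat=D main=G work=F]
After op 11 (merge): HEAD=main@H [feat=D main=H work=F]
After op 12 (commit): HEAD=main@I [feat=D main=I work=F]

Answer: main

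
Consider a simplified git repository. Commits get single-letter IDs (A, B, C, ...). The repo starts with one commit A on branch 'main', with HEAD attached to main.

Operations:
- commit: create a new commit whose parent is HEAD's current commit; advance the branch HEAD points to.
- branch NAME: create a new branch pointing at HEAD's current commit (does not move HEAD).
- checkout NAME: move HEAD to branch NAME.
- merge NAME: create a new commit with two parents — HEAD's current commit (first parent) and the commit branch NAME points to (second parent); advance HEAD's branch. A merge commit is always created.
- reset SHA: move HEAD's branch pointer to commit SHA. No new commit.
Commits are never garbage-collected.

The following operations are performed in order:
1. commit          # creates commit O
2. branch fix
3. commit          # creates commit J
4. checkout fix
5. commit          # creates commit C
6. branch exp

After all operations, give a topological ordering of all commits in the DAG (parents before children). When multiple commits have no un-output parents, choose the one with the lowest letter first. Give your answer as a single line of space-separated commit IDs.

Answer: A O C J

Derivation:
After op 1 (commit): HEAD=main@O [main=O]
After op 2 (branch): HEAD=main@O [fix=O main=O]
After op 3 (commit): HEAD=main@J [fix=O main=J]
After op 4 (checkout): HEAD=fix@O [fix=O main=J]
After op 5 (commit): HEAD=fix@C [fix=C main=J]
After op 6 (branch): HEAD=fix@C [exp=C fix=C main=J]
commit A: parents=[]
commit C: parents=['O']
commit J: parents=['O']
commit O: parents=['A']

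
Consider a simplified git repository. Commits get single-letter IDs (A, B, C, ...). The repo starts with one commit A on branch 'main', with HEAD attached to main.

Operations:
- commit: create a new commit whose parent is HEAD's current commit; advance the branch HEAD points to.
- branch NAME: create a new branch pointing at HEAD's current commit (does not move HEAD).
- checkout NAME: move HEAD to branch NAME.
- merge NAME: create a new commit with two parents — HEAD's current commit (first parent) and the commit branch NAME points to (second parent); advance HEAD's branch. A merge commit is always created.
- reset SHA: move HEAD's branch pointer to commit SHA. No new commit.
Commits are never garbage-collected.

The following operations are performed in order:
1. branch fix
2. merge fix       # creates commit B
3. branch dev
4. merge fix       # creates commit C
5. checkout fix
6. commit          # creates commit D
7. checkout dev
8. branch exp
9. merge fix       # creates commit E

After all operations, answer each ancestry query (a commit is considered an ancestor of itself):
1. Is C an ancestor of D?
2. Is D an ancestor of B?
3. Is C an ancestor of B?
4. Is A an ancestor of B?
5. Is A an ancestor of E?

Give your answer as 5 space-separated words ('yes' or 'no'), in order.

Answer: no no no yes yes

Derivation:
After op 1 (branch): HEAD=main@A [fix=A main=A]
After op 2 (merge): HEAD=main@B [fix=A main=B]
After op 3 (branch): HEAD=main@B [dev=B fix=A main=B]
After op 4 (merge): HEAD=main@C [dev=B fix=A main=C]
After op 5 (checkout): HEAD=fix@A [dev=B fix=A main=C]
After op 6 (commit): HEAD=fix@D [dev=B fix=D main=C]
After op 7 (checkout): HEAD=dev@B [dev=B fix=D main=C]
After op 8 (branch): HEAD=dev@B [dev=B exp=B fix=D main=C]
After op 9 (merge): HEAD=dev@E [dev=E exp=B fix=D main=C]
ancestors(D) = {A,D}; C in? no
ancestors(B) = {A,B}; D in? no
ancestors(B) = {A,B}; C in? no
ancestors(B) = {A,B}; A in? yes
ancestors(E) = {A,B,D,E}; A in? yes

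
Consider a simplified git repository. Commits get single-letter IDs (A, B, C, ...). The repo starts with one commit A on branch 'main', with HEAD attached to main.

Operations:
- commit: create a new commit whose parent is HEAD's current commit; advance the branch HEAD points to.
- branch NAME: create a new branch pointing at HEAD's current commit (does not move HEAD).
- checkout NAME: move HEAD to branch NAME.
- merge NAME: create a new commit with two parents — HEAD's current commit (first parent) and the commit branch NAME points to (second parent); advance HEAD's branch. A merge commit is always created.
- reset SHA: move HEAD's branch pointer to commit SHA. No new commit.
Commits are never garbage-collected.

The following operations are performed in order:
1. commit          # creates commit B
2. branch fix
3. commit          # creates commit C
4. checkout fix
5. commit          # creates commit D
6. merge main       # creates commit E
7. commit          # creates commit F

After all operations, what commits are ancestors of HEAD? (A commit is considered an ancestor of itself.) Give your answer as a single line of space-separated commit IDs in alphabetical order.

After op 1 (commit): HEAD=main@B [main=B]
After op 2 (branch): HEAD=main@B [fix=B main=B]
After op 3 (commit): HEAD=main@C [fix=B main=C]
After op 4 (checkout): HEAD=fix@B [fix=B main=C]
After op 5 (commit): HEAD=fix@D [fix=D main=C]
After op 6 (merge): HEAD=fix@E [fix=E main=C]
After op 7 (commit): HEAD=fix@F [fix=F main=C]

Answer: A B C D E F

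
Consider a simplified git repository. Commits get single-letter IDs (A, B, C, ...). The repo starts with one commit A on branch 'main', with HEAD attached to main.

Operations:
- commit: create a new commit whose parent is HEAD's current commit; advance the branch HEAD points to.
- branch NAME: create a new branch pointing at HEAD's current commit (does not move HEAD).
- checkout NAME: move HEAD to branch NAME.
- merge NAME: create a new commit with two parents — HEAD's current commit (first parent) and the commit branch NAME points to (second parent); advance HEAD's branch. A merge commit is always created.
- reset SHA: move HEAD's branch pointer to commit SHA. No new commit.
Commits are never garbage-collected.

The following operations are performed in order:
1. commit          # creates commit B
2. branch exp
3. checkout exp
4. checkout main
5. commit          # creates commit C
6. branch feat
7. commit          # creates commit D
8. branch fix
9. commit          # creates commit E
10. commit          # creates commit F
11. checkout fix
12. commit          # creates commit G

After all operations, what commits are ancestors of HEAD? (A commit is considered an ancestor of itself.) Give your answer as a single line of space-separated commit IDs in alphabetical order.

After op 1 (commit): HEAD=main@B [main=B]
After op 2 (branch): HEAD=main@B [exp=B main=B]
After op 3 (checkout): HEAD=exp@B [exp=B main=B]
After op 4 (checkout): HEAD=main@B [exp=B main=B]
After op 5 (commit): HEAD=main@C [exp=B main=C]
After op 6 (branch): HEAD=main@C [exp=B feat=C main=C]
After op 7 (commit): HEAD=main@D [exp=B feat=C main=D]
After op 8 (branch): HEAD=main@D [exp=B feat=C fix=D main=D]
After op 9 (commit): HEAD=main@E [exp=B feat=C fix=D main=E]
After op 10 (commit): HEAD=main@F [exp=B feat=C fix=D main=F]
After op 11 (checkout): HEAD=fix@D [exp=B feat=C fix=D main=F]
After op 12 (commit): HEAD=fix@G [exp=B feat=C fix=G main=F]

Answer: A B C D G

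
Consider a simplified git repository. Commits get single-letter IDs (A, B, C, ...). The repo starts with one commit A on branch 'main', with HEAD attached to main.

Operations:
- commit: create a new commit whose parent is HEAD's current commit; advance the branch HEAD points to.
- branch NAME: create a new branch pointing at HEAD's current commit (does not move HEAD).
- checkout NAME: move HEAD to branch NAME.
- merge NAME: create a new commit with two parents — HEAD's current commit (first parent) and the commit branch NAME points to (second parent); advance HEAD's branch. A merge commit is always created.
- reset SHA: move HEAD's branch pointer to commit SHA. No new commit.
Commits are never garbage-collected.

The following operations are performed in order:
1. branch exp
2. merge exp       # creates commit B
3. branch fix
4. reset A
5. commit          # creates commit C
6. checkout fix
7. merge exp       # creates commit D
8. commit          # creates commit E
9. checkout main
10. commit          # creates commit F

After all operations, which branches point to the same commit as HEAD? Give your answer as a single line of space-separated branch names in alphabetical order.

Answer: main

Derivation:
After op 1 (branch): HEAD=main@A [exp=A main=A]
After op 2 (merge): HEAD=main@B [exp=A main=B]
After op 3 (branch): HEAD=main@B [exp=A fix=B main=B]
After op 4 (reset): HEAD=main@A [exp=A fix=B main=A]
After op 5 (commit): HEAD=main@C [exp=A fix=B main=C]
After op 6 (checkout): HEAD=fix@B [exp=A fix=B main=C]
After op 7 (merge): HEAD=fix@D [exp=A fix=D main=C]
After op 8 (commit): HEAD=fix@E [exp=A fix=E main=C]
After op 9 (checkout): HEAD=main@C [exp=A fix=E main=C]
After op 10 (commit): HEAD=main@F [exp=A fix=E main=F]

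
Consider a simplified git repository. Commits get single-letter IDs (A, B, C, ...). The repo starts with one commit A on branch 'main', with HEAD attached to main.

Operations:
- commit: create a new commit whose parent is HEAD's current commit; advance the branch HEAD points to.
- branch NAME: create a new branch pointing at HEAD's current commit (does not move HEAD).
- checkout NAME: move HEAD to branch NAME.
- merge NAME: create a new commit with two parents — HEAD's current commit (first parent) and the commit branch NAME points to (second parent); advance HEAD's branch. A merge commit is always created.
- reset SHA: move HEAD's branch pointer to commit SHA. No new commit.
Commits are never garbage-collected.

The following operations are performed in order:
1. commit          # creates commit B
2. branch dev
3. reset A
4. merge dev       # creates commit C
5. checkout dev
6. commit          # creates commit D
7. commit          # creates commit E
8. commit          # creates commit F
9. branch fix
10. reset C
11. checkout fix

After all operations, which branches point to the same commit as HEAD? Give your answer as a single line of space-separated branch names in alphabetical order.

Answer: fix

Derivation:
After op 1 (commit): HEAD=main@B [main=B]
After op 2 (branch): HEAD=main@B [dev=B main=B]
After op 3 (reset): HEAD=main@A [dev=B main=A]
After op 4 (merge): HEAD=main@C [dev=B main=C]
After op 5 (checkout): HEAD=dev@B [dev=B main=C]
After op 6 (commit): HEAD=dev@D [dev=D main=C]
After op 7 (commit): HEAD=dev@E [dev=E main=C]
After op 8 (commit): HEAD=dev@F [dev=F main=C]
After op 9 (branch): HEAD=dev@F [dev=F fix=F main=C]
After op 10 (reset): HEAD=dev@C [dev=C fix=F main=C]
After op 11 (checkout): HEAD=fix@F [dev=C fix=F main=C]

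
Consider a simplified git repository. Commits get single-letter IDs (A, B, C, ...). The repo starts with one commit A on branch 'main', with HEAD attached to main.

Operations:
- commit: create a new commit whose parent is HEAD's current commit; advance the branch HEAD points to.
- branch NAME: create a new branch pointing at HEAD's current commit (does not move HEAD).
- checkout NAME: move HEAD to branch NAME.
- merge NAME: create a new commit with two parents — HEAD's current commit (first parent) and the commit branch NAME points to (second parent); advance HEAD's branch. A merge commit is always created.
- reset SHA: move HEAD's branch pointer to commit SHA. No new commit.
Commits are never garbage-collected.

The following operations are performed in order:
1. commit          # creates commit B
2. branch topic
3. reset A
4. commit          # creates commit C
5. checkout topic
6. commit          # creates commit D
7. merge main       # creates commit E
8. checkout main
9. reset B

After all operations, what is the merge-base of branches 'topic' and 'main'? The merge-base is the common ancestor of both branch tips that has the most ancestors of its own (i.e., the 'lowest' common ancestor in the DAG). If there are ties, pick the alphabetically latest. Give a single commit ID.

After op 1 (commit): HEAD=main@B [main=B]
After op 2 (branch): HEAD=main@B [main=B topic=B]
After op 3 (reset): HEAD=main@A [main=A topic=B]
After op 4 (commit): HEAD=main@C [main=C topic=B]
After op 5 (checkout): HEAD=topic@B [main=C topic=B]
After op 6 (commit): HEAD=topic@D [main=C topic=D]
After op 7 (merge): HEAD=topic@E [main=C topic=E]
After op 8 (checkout): HEAD=main@C [main=C topic=E]
After op 9 (reset): HEAD=main@B [main=B topic=E]
ancestors(topic=E): ['A', 'B', 'C', 'D', 'E']
ancestors(main=B): ['A', 'B']
common: ['A', 'B']

Answer: B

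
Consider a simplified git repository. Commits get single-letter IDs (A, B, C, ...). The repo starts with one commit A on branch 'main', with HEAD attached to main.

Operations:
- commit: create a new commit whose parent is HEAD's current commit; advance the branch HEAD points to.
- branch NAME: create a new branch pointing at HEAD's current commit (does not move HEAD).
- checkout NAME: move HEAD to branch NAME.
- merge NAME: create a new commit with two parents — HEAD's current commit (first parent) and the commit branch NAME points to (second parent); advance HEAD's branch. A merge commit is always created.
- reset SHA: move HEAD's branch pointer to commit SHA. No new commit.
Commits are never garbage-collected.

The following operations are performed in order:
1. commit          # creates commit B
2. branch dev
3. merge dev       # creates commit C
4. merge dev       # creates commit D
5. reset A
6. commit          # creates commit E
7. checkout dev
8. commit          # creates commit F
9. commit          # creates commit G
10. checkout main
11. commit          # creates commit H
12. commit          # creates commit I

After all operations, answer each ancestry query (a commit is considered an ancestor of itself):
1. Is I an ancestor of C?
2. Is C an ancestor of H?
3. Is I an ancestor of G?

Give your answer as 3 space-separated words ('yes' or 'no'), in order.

After op 1 (commit): HEAD=main@B [main=B]
After op 2 (branch): HEAD=main@B [dev=B main=B]
After op 3 (merge): HEAD=main@C [dev=B main=C]
After op 4 (merge): HEAD=main@D [dev=B main=D]
After op 5 (reset): HEAD=main@A [dev=B main=A]
After op 6 (commit): HEAD=main@E [dev=B main=E]
After op 7 (checkout): HEAD=dev@B [dev=B main=E]
After op 8 (commit): HEAD=dev@F [dev=F main=E]
After op 9 (commit): HEAD=dev@G [dev=G main=E]
After op 10 (checkout): HEAD=main@E [dev=G main=E]
After op 11 (commit): HEAD=main@H [dev=G main=H]
After op 12 (commit): HEAD=main@I [dev=G main=I]
ancestors(C) = {A,B,C}; I in? no
ancestors(H) = {A,E,H}; C in? no
ancestors(G) = {A,B,F,G}; I in? no

Answer: no no no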